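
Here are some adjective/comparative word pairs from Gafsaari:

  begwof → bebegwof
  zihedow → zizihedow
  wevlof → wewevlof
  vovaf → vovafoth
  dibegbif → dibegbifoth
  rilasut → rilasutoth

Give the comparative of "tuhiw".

"tuhiw" has last vowel 'i'. The one such stem in the data (dibegbif → dibegbifoth) adds -oth, so the same rule applies.
So tuhiw → tuhiwoth.

tuhiwoth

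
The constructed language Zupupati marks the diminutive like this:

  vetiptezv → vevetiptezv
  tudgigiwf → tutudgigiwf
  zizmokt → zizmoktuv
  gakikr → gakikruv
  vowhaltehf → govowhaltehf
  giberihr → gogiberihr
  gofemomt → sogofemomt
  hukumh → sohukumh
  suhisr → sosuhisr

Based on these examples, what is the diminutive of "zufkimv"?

sozufkimv

tudgigiwf and vowhaltehf both end in -f yet inflect differently (tutudgigiwf, govowhaltehf), so the final letter is not what conditions the rule; the second-to-last letter is.
"zufkimv" has second-to-last letter 'm'. The stems whose second-to-last letter is 'm' (gofemomt → sogofemomt, hukumh → sohukumh) add the prefix so-.
The other patterns: stems whose second-to-last letter is 'w' or 'z' repeat the first consonant+vowel as a prefix; stems whose second-to-last letter is 'k' add -uv; stems whose second-to-last letter is 'h' add the prefix go-.
So zufkimv → sozufkimv.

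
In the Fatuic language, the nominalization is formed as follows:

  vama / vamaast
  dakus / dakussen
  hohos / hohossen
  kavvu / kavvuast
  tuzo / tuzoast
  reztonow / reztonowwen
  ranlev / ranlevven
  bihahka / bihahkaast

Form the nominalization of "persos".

persossen

tuzo and hohos both have last vowel 'o' yet inflect differently (tuzoast, hohossen), so the last vowel is not what conditions the rule; whether the stem ends in a vowel or a consonant is.
"persos" ends in a consonant. The stems ending in a consonant (hohos → hohossen, dakus → dakussen, ranlev → ranlevven) double the final consonant and add -en.
So persos → persossen.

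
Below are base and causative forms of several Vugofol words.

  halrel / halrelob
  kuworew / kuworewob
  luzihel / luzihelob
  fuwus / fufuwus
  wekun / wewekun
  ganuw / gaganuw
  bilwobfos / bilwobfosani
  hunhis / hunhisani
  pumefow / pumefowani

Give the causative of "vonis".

vonisani

"vonis" has last vowel 'i'. The one such stem in the data (hunhis → hunhisani) adds -ani, so the same rule applies.
So vonis → vonisani.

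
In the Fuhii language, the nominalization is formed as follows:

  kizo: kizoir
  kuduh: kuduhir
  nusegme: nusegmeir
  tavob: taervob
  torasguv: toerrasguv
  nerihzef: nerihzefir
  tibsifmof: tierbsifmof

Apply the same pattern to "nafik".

tibsifmof and nerihzef both end in -f yet inflect differently (tierbsifmof, nerihzefir), so the final letter is not what conditions the rule; the first letter is.
"nafik" begins with n-. The stems beginning with n- (nusegme → nusegmeir, nerihzef → nerihzefir) add -ir.
So nafik → nafikir.

nafikir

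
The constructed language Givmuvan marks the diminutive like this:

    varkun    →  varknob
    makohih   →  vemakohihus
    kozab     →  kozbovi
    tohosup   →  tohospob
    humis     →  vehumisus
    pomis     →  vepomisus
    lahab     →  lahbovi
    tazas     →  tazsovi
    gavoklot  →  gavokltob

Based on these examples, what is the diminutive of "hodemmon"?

pomis and tazas both end in -s yet inflect differently (vepomisus, tazsovi), so the final letter is not what conditions the rule; the last vowel is.
"hodemmon" has last vowel 'o'. The one such stem in the data (gavoklot → gavokltob) deletes the last vowel and adds -ob (as do varkun, tohosup), so the same rule applies.
So hodemmon → hodemmnob.

hodemmnob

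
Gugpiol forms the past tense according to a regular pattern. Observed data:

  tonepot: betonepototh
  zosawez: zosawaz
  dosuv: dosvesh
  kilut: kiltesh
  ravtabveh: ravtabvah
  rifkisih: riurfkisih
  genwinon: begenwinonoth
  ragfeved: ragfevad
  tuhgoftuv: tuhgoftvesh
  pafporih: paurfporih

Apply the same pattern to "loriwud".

loriwdesh

kilut and tonepot both end in -t yet inflect differently (kiltesh, betonepototh), so the final letter is not what conditions the rule; the last vowel is.
"loriwud" has last vowel 'u'. The stems whose last vowel is 'u' (tuhgoftuv → tuhgoftvesh, dosuv → dosvesh, kilut → kiltesh) delete the last vowel and add -esh.
So loriwud → loriwdesh.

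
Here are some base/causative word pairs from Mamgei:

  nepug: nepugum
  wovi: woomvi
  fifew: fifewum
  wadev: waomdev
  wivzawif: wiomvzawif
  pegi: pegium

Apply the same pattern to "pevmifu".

pevmifuum

wovi and pegi both end in -i yet inflect differently (woomvi, pegium), so the final letter is not what conditions the rule; the first letter is.
"pevmifu" begins with p-. The one such stem in the data (pegi → pegium) adds -um, so the same rule applies.
The other pattern: stems beginning with w- insert -om- after the first vowel.
So pevmifu → pevmifuum.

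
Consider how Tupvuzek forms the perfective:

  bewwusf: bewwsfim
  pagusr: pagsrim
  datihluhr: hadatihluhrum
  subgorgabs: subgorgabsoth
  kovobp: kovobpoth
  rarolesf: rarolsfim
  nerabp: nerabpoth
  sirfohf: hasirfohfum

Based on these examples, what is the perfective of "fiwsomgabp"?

fiwsomgabpoth

datihluhr and pagusr both end in -r yet inflect differently (hadatihluhrum, pagsrim), so the final letter is not what conditions the rule; the second-to-last letter is.
"fiwsomgabp" has second-to-last letter 'b'. The stems whose second-to-last letter is 'b' (nerabp → nerabpoth, kovobp → kovobpoth, subgorgabs → subgorgabsoth) add -oth.
The other patterns: stems whose second-to-last letter is 'h' add ha- … -um around the stem; stems whose second-to-last letter is 's' delete the last vowel and add -im.
So fiwsomgabp → fiwsomgabpoth.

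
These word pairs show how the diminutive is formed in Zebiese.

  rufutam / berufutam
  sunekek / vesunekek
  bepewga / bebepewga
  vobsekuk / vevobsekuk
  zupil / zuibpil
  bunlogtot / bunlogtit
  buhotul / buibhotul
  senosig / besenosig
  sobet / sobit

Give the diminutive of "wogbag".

bewogbag

sunekek and sobet both have last vowel 'e' yet inflect differently (vesunekek, sobit), so the last vowel is not what conditions the rule; the final letter is.
"wogbag" ends in -g. The one such stem in the data (senosig → besenosig) adds the prefix be-, so the same rule applies.
So wogbag → bewogbag.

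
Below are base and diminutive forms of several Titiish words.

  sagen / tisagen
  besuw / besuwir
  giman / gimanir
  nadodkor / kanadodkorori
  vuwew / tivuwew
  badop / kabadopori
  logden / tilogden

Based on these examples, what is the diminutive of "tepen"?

titepen

"tepen" has last vowel 'e'. The stems whose last vowel is 'e' (logden → tilogden, vuwew → tivuwew, sagen → tisagen) add the prefix ti-.
So tepen → titepen.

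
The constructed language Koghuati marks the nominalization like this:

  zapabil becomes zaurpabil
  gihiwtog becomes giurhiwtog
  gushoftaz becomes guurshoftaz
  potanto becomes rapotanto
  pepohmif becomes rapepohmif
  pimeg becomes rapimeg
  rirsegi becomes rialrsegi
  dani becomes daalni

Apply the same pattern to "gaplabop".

gihiwtog and pimeg both end in -g yet inflect differently (giurhiwtog, rapimeg), so the final letter is not what conditions the rule; the first letter is.
"gaplabop" begins with g-. The stems beginning with g- (gihiwtog → giurhiwtog, gushoftaz → guurshoftaz) insert -ur- after the first vowel.
So gaplabop → gaurplabop.

gaurplabop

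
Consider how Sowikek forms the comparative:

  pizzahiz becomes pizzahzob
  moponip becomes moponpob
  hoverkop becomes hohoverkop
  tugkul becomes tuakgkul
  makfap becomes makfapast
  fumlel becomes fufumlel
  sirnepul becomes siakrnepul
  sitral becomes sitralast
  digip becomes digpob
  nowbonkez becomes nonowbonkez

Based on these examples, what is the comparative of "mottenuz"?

moakttenuz

digip and makfap both end in -p yet inflect differently (digpob, makfapast), so the final letter is not what conditions the rule; the last vowel is.
"mottenuz" has last vowel 'u'. The stems whose last vowel is 'u' (tugkul → tuakgkul, sirnepul → siakrnepul) insert -ak- after the first vowel.
The other patterns: stems whose last vowel is 'i' delete the last vowel and add -ob; stems whose last vowel is 'a' add -ast; stems whose last vowel is 'e' or 'o' repeat the first consonant+vowel as a prefix.
So mottenuz → moakttenuz.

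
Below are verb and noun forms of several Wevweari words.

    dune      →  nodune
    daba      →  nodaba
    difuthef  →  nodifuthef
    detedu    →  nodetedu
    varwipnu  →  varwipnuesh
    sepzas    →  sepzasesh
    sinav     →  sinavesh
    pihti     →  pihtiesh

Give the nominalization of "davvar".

detedu and varwipnu both end in -u yet inflect differently (nodetedu, varwipnuesh), so the final letter is not what conditions the rule; the first letter is.
"davvar" begins with d-. The stems beginning with d- (dune → nodune, daba → nodaba, difuthef → nodifuthef) add the prefix no-.
The other pattern: stems beginning with p-, s- or v- add -esh.
So davvar → nodavvar.

nodavvar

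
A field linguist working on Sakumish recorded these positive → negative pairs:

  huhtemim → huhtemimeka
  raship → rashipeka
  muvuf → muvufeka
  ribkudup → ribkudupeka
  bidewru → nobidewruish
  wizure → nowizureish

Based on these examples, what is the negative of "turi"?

noturiish

muvuf and bidewru both have last vowel 'u' yet inflect differently (muvufeka, nobidewruish), so the last vowel is not what conditions the rule; whether the stem ends in a vowel or a consonant is.
"turi" ends in a vowel. The stems ending in a vowel (bidewru → nobidewruish, wizure → nowizureish) add no- … -ish around the stem.
The other pattern: stems ending in a consonant add -eka.
So turi → noturiish.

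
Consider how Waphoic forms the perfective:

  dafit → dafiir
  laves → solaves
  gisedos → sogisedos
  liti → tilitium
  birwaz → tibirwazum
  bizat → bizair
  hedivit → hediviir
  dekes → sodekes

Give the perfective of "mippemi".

"mippemi" ends in -i. The one such stem in the data (liti → tilitium) adds ti- … -um around the stem, so the same rule applies.
So mippemi → timippemium.

timippemium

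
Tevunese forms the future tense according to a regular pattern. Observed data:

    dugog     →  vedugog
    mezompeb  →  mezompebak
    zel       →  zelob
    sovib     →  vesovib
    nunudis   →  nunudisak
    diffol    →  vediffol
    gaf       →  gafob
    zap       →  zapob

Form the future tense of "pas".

pasob

zel and diffol both end in -l yet inflect differently (zelob, vediffol), so the final letter is not what conditions the rule; the number of vowels is.
"pas" has 1 vowel. The stems with 1 vowel (gaf → gafob, zap → zapob, zel → zelob) add -ob.
So pas → pasob.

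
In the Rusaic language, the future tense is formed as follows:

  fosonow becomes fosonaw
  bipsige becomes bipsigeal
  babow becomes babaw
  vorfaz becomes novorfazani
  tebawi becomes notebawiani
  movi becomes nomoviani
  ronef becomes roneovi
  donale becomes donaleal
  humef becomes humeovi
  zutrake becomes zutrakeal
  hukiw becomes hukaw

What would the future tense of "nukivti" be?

nonukivtiani

"nukivti" ends in -i. The stems ending in -i (movi → nomoviani, tebawi → notebawiani) add no- … -ani around the stem.
The other patterns: stems ending in -e add -al; stems ending in -f drop the final letter and add -ovi; stems ending in -w change the last vowel to 'a'.
So nukivti → nonukivtiani.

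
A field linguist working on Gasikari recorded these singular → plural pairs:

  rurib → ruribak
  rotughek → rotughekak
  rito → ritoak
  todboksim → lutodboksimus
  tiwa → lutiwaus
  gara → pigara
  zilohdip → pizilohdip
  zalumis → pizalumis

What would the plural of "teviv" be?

"teviv" begins with t-. The stems beginning with t- (todboksim → lutodboksimus, tiwa → lutiwaus) add lu- … -us around the stem.
The other patterns: stems beginning with r- add -ak; stems beginning with g- or z- add the prefix pi-.
So teviv → lutevivus.

lutevivus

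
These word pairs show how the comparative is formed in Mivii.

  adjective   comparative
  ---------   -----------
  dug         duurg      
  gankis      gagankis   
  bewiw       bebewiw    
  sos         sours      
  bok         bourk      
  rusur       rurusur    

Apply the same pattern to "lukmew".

lulukmew

"lukmew" has 2 vowels. The stems with 2 vowels (rusur → rurusur, gankis → gagankis, bewiw → bebewiw) repeat the first consonant+vowel as a prefix.
So lukmew → lulukmew.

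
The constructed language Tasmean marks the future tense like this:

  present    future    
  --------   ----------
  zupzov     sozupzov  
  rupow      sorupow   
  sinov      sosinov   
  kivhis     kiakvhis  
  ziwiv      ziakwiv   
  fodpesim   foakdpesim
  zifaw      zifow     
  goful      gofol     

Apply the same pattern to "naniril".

naakniril

zupzov and ziwiv both end in -v yet inflect differently (sozupzov, ziakwiv), so the final letter is not what conditions the rule; the last vowel is.
"naniril" has last vowel 'i'. The stems whose last vowel is 'i' (kivhis → kiakvhis, ziwiv → ziakwiv, fodpesim → foakdpesim) insert -ak- after the first vowel.
The other patterns: stems whose last vowel is 'o' add the prefix so-; stems whose last vowel is 'a' or 'u' change the last vowel to 'o'.
So naniril → naakniril.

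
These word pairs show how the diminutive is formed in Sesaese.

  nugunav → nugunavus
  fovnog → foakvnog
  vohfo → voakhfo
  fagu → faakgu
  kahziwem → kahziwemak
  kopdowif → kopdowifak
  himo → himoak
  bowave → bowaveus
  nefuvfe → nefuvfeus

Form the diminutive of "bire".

bireus

vohfo and himo both end in -o yet inflect differently (voakhfo, himoak), so the final letter is not what conditions the rule; the first letter is.
"bire" begins with b-. The one such stem in the data (bowave → bowaveus) adds -us, so the same rule applies.
The other patterns: stems beginning with f- or v- insert -ak- after the first vowel; stems beginning with h- or k- add -ak.
So bire → bireus.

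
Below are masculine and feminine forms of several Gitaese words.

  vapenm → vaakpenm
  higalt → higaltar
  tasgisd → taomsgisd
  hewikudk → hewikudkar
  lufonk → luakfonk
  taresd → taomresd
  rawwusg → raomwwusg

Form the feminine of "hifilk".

hifilkar

"hifilk" has second-to-last letter 'l'. The one such stem in the data (higalt → higaltar) adds -ar, so the same rule applies.
The other patterns: stems whose second-to-last letter is 'n' insert -ak- after the first vowel; stems whose second-to-last letter is 's' insert -om- after the first vowel.
So hifilk → hifilkar.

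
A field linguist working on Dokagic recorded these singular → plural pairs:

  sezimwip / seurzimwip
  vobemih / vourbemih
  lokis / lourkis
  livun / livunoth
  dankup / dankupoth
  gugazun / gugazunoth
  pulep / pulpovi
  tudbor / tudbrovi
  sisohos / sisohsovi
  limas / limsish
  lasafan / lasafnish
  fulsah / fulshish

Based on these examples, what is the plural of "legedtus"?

legedtusoth

"legedtus" has last vowel 'u'. The stems whose last vowel is 'u' (livun → livunoth, dankup → dankupoth, gugazun → gugazunoth) add -oth.
The other patterns: stems whose last vowel is 'i' insert -ur- after the first vowel; stems whose last vowel is 'e' or 'o' delete the last vowel and add -ovi; stems whose last vowel is 'a' delete the last vowel and add -ish.
So legedtus → legedtusoth.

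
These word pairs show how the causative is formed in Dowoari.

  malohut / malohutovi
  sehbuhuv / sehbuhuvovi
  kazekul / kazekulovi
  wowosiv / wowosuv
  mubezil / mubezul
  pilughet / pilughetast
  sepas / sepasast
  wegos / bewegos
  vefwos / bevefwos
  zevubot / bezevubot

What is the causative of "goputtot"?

sehbuhuv and wowosiv both end in -v yet inflect differently (sehbuhuvovi, wowosuv), so the final letter is not what conditions the rule; the last vowel is.
"goputtot" has last vowel 'o'. The stems whose last vowel is 'o' (wegos → bewegos, vefwos → bevefwos, zevubot → bezevubot) add the prefix be-.
So goputtot → begoputtot.

begoputtot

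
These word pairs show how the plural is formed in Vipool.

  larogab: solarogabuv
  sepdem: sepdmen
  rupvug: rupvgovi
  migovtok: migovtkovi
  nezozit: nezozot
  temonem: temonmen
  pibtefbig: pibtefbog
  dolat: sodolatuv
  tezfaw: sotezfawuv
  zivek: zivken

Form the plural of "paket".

dolat and nezozit both end in -t yet inflect differently (sodolatuv, nezozot), so the final letter is not what conditions the rule; the last vowel is.
"paket" has last vowel 'e'. The stems whose last vowel is 'e' (sepdem → sepdmen, zivek → zivken, temonem → temonmen) delete the last vowel and add -en.
The other patterns: stems whose last vowel is 'a' add so- … -uv around the stem; stems whose last vowel is 'i' change the last vowel to 'o'; stems whose last vowel is 'o' or 'u' delete the last vowel and add -ovi.
So paket → pakten.

pakten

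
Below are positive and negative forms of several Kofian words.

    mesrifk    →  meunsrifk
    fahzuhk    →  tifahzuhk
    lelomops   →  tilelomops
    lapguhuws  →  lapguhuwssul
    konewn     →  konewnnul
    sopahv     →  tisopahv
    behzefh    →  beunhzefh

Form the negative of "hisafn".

hiunsafn

lapguhuws and lelomops both end in -s yet inflect differently (lapguhuwssul, tilelomops), so the final letter is not what conditions the rule; the second-to-last letter is.
"hisafn" has second-to-last letter 'f'. The stems whose second-to-last letter is 'f' (mesrifk → meunsrifk, behzefh → beunhzefh) insert -un- after the first vowel.
So hisafn → hiunsafn.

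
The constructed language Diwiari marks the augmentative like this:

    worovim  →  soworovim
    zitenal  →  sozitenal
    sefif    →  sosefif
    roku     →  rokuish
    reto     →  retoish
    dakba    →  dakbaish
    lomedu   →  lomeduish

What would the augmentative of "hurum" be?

sohurum

zitenal and dakba both have last vowel 'a' yet inflect differently (sozitenal, dakbaish), so the last vowel is not what conditions the rule; whether the stem ends in a vowel or a consonant is.
"hurum" ends in a consonant. The stems ending in a consonant (worovim → soworovim, zitenal → sozitenal, sefif → sosefif) add the prefix so-.
So hurum → sohurum.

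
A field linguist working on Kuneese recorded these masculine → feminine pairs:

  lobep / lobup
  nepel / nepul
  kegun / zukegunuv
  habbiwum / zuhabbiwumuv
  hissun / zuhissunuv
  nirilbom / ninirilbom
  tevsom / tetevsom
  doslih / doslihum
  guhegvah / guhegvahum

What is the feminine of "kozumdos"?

kokozumdos

"kozumdos" has last vowel 'o'. The stems whose last vowel is 'o' (nirilbom → ninirilbom, tevsom → tetevsom) repeat the first consonant+vowel as a prefix.
So kozumdos → kokozumdos.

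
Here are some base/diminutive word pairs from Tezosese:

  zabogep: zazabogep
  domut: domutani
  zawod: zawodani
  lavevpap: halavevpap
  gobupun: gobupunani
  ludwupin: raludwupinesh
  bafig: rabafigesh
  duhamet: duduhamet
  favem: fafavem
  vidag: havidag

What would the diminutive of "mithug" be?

zabogep and lavevpap both end in -p yet inflect differently (zazabogep, halavevpap), so the final letter is not what conditions the rule; the last vowel is.
"mithug" has last vowel 'u'. The stems whose last vowel is 'u' (domut → domutani, gobupun → gobupunani) add -ani.
The other patterns: stems whose last vowel is 'e' repeat the first consonant+vowel as a prefix; stems whose last vowel is 'a' add the prefix ha-; stems whose last vowel is 'i' add ra- … -esh around the stem.
So mithug → mithugani.

mithugani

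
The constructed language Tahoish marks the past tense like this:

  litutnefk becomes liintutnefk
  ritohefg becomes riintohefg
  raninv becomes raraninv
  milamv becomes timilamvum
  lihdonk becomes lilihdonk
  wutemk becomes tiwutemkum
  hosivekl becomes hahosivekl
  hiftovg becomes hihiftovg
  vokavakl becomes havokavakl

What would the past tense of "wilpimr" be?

"wilpimr" has second-to-last letter 'm'. The stems whose second-to-last letter is 'm' (wutemk → tiwutemkum, milamv → timilamvum) add ti- … -um around the stem.
So wilpimr → tiwilpimrum.

tiwilpimrum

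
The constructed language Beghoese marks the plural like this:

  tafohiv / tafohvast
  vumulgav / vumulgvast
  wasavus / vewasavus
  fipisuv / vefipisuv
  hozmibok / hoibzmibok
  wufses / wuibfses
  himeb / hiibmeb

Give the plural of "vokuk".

tafohiv and fipisuv both end in -v yet inflect differently (tafohvast, vefipisuv), so the final letter is not what conditions the rule; the last vowel is.
"vokuk" has last vowel 'u'. The stems whose last vowel is 'u' (wasavus → vewasavus, fipisuv → vefipisuv) add the prefix ve-.
So vokuk → vevokuk.

vevokuk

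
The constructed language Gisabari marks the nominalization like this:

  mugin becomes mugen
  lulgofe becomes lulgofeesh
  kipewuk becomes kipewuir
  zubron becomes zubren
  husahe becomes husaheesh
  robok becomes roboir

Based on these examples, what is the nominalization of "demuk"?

demuir

robok and zubron both have last vowel 'o' yet inflect differently (roboir, zubren), so the last vowel is not what conditions the rule; the final letter is.
"demuk" ends in -k. The stems ending in -k (robok → roboir, kipewuk → kipewuir) drop the final letter and add -ir.
The other patterns: stems ending in -e add -esh; stems ending in -n change the last vowel to 'e'.
So demuk → demuir.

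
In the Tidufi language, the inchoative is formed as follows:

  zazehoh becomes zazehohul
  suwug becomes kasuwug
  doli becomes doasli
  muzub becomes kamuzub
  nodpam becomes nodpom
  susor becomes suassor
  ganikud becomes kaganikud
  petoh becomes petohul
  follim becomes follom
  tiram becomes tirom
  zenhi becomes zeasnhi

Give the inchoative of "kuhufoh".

kuhufohul

follim and doli both have last vowel 'i' yet inflect differently (follom, doasli), so the last vowel is not what conditions the rule; the final letter is.
"kuhufoh" ends in -h. The stems ending in -h (petoh → petohul, zazehoh → zazehohul) add -ul.
The other patterns: stems ending in -m change the last vowel to 'o'; stems ending in -i or -r insert -as- after the first vowel; stems ending in -b, -d or -g add the prefix ka-.
So kuhufoh → kuhufohul.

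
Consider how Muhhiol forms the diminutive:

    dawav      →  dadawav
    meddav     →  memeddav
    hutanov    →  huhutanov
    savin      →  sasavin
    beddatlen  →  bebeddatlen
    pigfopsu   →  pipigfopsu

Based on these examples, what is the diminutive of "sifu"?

Every pair shown (dawav → dadawav, meddav → memeddav, hutanov → huhutanov, …) follows the same rule: repeat the first consonant+vowel as a prefix.
So sifu → sisifu.

sisifu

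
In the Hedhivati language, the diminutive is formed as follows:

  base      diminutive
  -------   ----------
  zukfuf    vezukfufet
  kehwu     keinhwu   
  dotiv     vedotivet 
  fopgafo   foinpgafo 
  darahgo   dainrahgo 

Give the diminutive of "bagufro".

kehwu and zukfuf both have last vowel 'u' yet inflect differently (keinhwu, vezukfufet), so the last vowel is not what conditions the rule; whether the stem ends in a vowel or a consonant is.
"bagufro" ends in a vowel. The stems ending in a vowel (darahgo → dainrahgo, kehwu → keinhwu, fopgafo → foinpgafo) insert -in- after the first vowel.
So bagufro → baingufro.

baingufro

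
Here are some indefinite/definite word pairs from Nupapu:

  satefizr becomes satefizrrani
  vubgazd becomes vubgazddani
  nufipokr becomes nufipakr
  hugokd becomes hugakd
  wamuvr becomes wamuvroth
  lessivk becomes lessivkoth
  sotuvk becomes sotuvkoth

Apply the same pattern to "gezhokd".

satefizr and nufipokr both end in -r yet inflect differently (satefizrrani, nufipakr), so the final letter is not what conditions the rule; the second-to-last letter is.
"gezhokd" has second-to-last letter 'k'. The stems whose second-to-last letter is 'k' (nufipokr → nufipakr, hugokd → hugakd) change the last vowel to 'a'.
The other patterns: stems whose second-to-last letter is 'z' double the final consonant and add -ani; stems whose second-to-last letter is 'v' add -oth.
So gezhokd → gezhakd.

gezhakd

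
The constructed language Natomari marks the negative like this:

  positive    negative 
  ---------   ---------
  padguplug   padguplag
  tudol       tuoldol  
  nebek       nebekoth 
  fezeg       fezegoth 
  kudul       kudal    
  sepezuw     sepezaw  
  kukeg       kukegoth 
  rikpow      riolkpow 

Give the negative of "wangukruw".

wangukraw

padguplug and fezeg both end in -g yet inflect differently (padguplag, fezegoth), so the final letter is not what conditions the rule; the last vowel is.
"wangukruw" has last vowel 'u'. The stems whose last vowel is 'u' (kudul → kudal, sepezuw → sepezaw, padguplug → padguplag) change the last vowel to 'a'.
The other patterns: stems whose last vowel is 'e' add -oth; stems whose last vowel is 'o' insert -ol- after the first vowel.
So wangukruw → wangukraw.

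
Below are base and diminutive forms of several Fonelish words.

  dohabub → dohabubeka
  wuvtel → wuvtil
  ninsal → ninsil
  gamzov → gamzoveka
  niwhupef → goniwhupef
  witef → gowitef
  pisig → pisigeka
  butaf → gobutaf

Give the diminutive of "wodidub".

"wodidub" ends in -b. The one such stem in the data (dohabub → dohabubeka) adds -eka, so the same rule applies.
The other patterns: stems ending in -l change the last vowel to 'i'; stems ending in -f add the prefix go-.
So wodidub → wodidubeka.

wodidubeka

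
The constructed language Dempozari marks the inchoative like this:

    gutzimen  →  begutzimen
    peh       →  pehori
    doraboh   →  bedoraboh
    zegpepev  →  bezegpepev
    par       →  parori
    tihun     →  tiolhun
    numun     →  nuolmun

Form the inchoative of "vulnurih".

peh and doraboh both end in -h yet inflect differently (pehori, bedoraboh), so the final letter is not what conditions the rule; the number of vowels is.
"vulnurih" has 3 vowels. The stems with 3 vowels (doraboh → bedoraboh, gutzimen → begutzimen, zegpepev → bezegpepev) add the prefix be-.
The other patterns: stems with 1 vowel add -ori; stems with 2 vowels insert -ol- after the first vowel.
So vulnurih → bevulnurih.

bevulnurih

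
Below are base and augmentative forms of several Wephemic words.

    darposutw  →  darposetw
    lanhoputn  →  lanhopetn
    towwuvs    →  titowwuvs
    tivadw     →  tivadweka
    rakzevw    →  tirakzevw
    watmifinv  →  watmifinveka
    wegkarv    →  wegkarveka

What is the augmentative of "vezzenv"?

rakzevw and darposutw both end in -w yet inflect differently (tirakzevw, darposetw), so the final letter is not what conditions the rule; the second-to-last letter is.
"vezzenv" has second-to-last letter 'n'. The one such stem in the data (watmifinv → watmifinveka) adds -eka, so the same rule applies.
The other patterns: stems whose second-to-last letter is 'v' add the prefix ti-; stems whose second-to-last letter is 't' change the last vowel to 'e'.
So vezzenv → vezzenveka.

vezzenveka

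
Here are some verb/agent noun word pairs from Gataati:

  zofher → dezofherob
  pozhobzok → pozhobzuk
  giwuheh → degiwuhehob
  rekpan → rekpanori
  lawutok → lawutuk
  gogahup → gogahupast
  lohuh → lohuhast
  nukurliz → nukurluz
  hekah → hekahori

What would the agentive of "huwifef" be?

dehuwifefob

giwuheh and hekah both end in -h yet inflect differently (degiwuhehob, hekahori), so the final letter is not what conditions the rule; the last vowel is.
"huwifef" has last vowel 'e'. The stems whose last vowel is 'e' (zofher → dezofherob, giwuheh → degiwuhehob) add de- … -ob around the stem.
The other patterns: stems whose last vowel is 'i' or 'o' change the last vowel to 'u'; stems whose last vowel is 'a' add -ori; stems whose last vowel is 'u' add -ast.
So huwifef → dehuwifefob.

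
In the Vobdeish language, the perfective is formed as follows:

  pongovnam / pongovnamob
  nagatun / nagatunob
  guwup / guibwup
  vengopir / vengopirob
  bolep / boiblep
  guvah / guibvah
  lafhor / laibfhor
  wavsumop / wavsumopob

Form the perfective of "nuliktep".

wavsumop and bolep both end in -p yet inflect differently (wavsumopob, boiblep), so the final letter is not what conditions the rule; the number of vowels is.
"nuliktep" has 3 vowels. The stems with 3 vowels (nagatun → nagatunob, pongovnam → pongovnamob, wavsumop → wavsumopob) add -ob.
So nuliktep → nuliktepob.

nuliktepob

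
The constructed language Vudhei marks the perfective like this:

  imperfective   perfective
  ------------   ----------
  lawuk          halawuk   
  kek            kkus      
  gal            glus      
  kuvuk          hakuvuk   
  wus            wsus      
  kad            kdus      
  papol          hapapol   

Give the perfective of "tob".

papol and gal both end in -l yet inflect differently (hapapol, glus), so the final letter is not what conditions the rule; the number of vowels is.
"tob" has 1 vowel. The stems with 1 vowel (wus → wsus, gal → glus, kek → kkus) delete the last vowel and add -us.
The other pattern: stems with 2 vowels add the prefix ha-.
So tob → tbus.

tbus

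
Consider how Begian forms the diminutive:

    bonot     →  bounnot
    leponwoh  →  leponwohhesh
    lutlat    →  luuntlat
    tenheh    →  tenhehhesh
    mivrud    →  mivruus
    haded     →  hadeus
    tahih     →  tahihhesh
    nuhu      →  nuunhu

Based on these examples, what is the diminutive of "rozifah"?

rozifahhesh

"rozifah" ends in -h. The stems ending in -h (tahih → tahihhesh, tenheh → tenhehhesh, leponwoh → leponwohhesh) double the final consonant and add -esh.
So rozifah → rozifahhesh.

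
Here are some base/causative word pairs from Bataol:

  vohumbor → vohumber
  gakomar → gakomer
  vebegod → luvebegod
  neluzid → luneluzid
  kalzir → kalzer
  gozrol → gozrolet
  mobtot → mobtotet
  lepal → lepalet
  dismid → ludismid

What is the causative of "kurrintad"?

lukurrintad

vebegod and vohumbor both have last vowel 'o' yet inflect differently (luvebegod, vohumber), so the last vowel is not what conditions the rule; the final letter is.
"kurrintad" ends in -d. The stems ending in -d (vebegod → luvebegod, neluzid → luneluzid, dismid → ludismid) add the prefix lu-.
So kurrintad → lukurrintad.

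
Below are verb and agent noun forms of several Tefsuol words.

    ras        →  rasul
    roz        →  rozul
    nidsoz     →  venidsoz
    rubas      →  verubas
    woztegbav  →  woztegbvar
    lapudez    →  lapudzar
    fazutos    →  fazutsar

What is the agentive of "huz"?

roz and nidsoz both end in -z yet inflect differently (rozul, venidsoz), so the final letter is not what conditions the rule; the number of vowels is.
"huz" has 1 vowel. The stems with 1 vowel (ras → rasul, roz → rozul) add -ul.
So huz → huzul.

huzul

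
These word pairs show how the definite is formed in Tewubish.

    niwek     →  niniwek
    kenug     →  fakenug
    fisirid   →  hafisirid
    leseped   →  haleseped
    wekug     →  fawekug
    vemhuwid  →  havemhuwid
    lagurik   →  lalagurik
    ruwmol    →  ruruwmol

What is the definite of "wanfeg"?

fawanfeg

leseped and niwek both have last vowel 'e' yet inflect differently (haleseped, niniwek), so the last vowel is not what conditions the rule; the final letter is.
"wanfeg" ends in -g. The stems ending in -g (kenug → fakenug, wekug → fawekug) add the prefix fa-.
The other patterns: stems ending in -d add the prefix ha-; stems ending in -k or -l repeat the first consonant+vowel as a prefix.
So wanfeg → fawanfeg.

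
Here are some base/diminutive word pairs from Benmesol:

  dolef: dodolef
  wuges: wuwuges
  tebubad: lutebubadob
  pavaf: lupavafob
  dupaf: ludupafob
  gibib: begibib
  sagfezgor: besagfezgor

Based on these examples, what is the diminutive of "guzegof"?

beguzegof

"guzegof" has last vowel 'o'. The one such stem in the data (sagfezgor → besagfezgor) adds the prefix be-, so the same rule applies.
The other patterns: stems whose last vowel is 'e' repeat the first consonant+vowel as a prefix; stems whose last vowel is 'a' add lu- … -ob around the stem.
So guzegof → beguzegof.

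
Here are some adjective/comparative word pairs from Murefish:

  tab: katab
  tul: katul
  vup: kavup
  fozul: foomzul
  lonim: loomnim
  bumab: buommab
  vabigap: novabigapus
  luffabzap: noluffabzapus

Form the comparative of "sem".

kasem

tul and fozul both end in -l yet inflect differently (katul, foomzul), so the final letter is not what conditions the rule; the number of vowels is.
"sem" has 1 vowel. The stems with 1 vowel (tab → katab, tul → katul, vup → kavup) add the prefix ka-.
So sem → kasem.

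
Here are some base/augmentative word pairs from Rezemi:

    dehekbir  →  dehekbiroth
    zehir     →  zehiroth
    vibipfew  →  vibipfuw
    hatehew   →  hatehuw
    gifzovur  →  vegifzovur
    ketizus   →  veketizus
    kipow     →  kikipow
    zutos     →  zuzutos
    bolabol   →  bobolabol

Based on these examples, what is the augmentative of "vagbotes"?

vagbotus

dehekbir and gifzovur both end in -r yet inflect differently (dehekbiroth, vegifzovur), so the final letter is not what conditions the rule; the last vowel is.
"vagbotes" has last vowel 'e'. The stems whose last vowel is 'e' (vibipfew → vibipfuw, hatehew → hatehuw) change the last vowel to 'u'.
So vagbotes → vagbotus.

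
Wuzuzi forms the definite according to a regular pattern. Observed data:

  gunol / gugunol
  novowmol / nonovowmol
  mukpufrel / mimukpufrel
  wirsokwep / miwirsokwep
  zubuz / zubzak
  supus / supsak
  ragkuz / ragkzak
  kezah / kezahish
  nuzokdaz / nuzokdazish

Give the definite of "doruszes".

midoruszes

"doruszes" has last vowel 'e'. The stems whose last vowel is 'e' (mukpufrel → mimukpufrel, wirsokwep → miwirsokwep) add the prefix mi-.
So doruszes → midoruszes.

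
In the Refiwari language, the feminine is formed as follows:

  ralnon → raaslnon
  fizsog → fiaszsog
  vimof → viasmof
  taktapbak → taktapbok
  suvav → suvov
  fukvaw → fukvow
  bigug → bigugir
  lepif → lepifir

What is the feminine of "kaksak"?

kaksok

fizsog and bigug both end in -g yet inflect differently (fiaszsog, bigugir), so the final letter is not what conditions the rule; the last vowel is.
"kaksak" has last vowel 'a'. The stems whose last vowel is 'a' (taktapbak → taktapbok, suvav → suvov, fukvaw → fukvow) change the last vowel to 'o'.
So kaksak → kaksok.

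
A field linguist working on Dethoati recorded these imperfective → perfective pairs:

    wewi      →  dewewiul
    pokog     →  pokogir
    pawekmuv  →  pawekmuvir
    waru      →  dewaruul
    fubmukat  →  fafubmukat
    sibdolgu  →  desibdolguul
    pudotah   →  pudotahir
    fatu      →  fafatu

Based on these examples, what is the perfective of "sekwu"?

desekwuul

fatu and waru both end in -u yet inflect differently (fafatu, dewaruul), so the final letter is not what conditions the rule; the first letter is.
"sekwu" begins with s-. The one such stem in the data (sibdolgu → desibdolguul) adds de- … -ul around the stem, so the same rule applies.
The other patterns: stems beginning with f- add the prefix fa-; stems beginning with p- add -ir.
So sekwu → desekwuul.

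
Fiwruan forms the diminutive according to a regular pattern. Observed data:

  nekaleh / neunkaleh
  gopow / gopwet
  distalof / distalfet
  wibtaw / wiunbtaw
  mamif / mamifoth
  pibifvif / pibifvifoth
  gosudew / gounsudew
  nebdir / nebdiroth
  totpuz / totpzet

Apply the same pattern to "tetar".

gosudew and gopow both end in -w yet inflect differently (gounsudew, gopwet), so the final letter is not what conditions the rule; the last vowel is.
"tetar" has last vowel 'a'. The one such stem in the data (wibtaw → wiunbtaw) inserts -un- after the first vowel (as do nekaleh, gosudew), so the same rule applies.
So tetar → teuntar.

teuntar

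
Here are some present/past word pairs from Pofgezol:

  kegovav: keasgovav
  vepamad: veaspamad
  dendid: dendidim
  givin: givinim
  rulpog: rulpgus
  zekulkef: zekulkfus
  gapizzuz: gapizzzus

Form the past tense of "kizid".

kizidim

vepamad and dendid both end in -d yet inflect differently (veaspamad, dendidim), so the final letter is not what conditions the rule; the last vowel is.
"kizid" has last vowel 'i'. The stems whose last vowel is 'i' (dendid → dendidim, givin → givinim) add -im.
The other patterns: stems whose last vowel is 'a' insert -as- after the first vowel; stems whose last vowel is 'e', 'o' or 'u' delete the last vowel and add -us.
So kizid → kizidim.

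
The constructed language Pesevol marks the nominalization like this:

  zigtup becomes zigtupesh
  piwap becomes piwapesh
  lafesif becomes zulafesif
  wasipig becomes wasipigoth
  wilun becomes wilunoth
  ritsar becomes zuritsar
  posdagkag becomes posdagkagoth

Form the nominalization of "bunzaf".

ritsar and piwap both have last vowel 'a' yet inflect differently (zuritsar, piwapesh), so the last vowel is not what conditions the rule; the final letter is.
"bunzaf" ends in -f. The one such stem in the data (lafesif → zulafesif) adds the prefix zu-, so the same rule applies.
The other patterns: stems ending in -p add -esh; stems ending in -g or -n add -oth.
So bunzaf → zubunzaf.

zubunzaf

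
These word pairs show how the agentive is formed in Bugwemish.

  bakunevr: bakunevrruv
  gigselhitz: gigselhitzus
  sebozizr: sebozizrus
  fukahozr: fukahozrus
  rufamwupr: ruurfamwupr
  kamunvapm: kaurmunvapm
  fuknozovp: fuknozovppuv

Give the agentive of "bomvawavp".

bakunevr and rufamwupr both end in -r yet inflect differently (bakunevrruv, ruurfamwupr), so the final letter is not what conditions the rule; the second-to-last letter is.
"bomvawavp" has second-to-last letter 'v'. The stems whose second-to-last letter is 'v' (bakunevr → bakunevrruv, fuknozovp → fuknozovppuv) double the final consonant and add -uv.
The other patterns: stems whose second-to-last letter is 'p' insert -ur- after the first vowel; stems whose second-to-last letter is 't' or 'z' add -us.
So bomvawavp → bomvawavppuv.

bomvawavppuv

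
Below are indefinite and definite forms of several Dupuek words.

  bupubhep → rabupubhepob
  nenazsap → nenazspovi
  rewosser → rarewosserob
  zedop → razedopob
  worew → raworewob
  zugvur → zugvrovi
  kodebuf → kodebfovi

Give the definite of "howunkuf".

howunkfovi

rewosser and zugvur both end in -r yet inflect differently (rarewosserob, zugvrovi), so the final letter is not what conditions the rule; the last vowel is.
"howunkuf" has last vowel 'u'. The stems whose last vowel is 'u' (zugvur → zugvrovi, kodebuf → kodebfovi) delete the last vowel and add -ovi.
The other pattern: stems whose last vowel is 'e' or 'o' add ra- … -ob around the stem.
So howunkuf → howunkfovi.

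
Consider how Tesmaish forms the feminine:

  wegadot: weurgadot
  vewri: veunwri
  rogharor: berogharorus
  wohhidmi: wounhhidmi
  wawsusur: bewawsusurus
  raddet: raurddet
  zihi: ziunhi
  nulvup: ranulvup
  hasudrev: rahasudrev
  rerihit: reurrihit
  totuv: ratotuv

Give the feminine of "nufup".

"nufup" ends in -p. The one such stem in the data (nulvup → ranulvup) adds the prefix ra-, so the same rule applies.
The other patterns: stems ending in -i insert -un- after the first vowel; stems ending in -t insert -ur- after the first vowel; stems ending in -r add be- … -us around the stem.
So nufup → ranufup.

ranufup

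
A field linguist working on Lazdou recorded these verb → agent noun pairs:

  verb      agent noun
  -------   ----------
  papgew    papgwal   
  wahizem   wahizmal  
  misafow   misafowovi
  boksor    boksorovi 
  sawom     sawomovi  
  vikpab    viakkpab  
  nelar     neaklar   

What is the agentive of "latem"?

latmal

papgew and misafow both end in -w yet inflect differently (papgwal, misafowovi), so the final letter is not what conditions the rule; the last vowel is.
"latem" has last vowel 'e'. The stems whose last vowel is 'e' (papgew → papgwal, wahizem → wahizmal) delete the last vowel and add -al.
The other patterns: stems whose last vowel is 'o' add -ovi; stems whose last vowel is 'a' insert -ak- after the first vowel.
So latem → latmal.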